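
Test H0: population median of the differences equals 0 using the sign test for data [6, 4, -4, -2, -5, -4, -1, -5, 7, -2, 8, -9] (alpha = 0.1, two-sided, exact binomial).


Step 1: Discard zero differences. Original n = 12; n_eff = number of nonzero differences = 12.
Nonzero differences (with sign): +6, +4, -4, -2, -5, -4, -1, -5, +7, -2, +8, -9
Step 2: Count signs: positive = 4, negative = 8.
Step 3: Under H0: P(positive) = 0.5, so the number of positives S ~ Bin(12, 0.5).
Step 4: Two-sided exact p-value = sum of Bin(12,0.5) probabilities at or below the observed probability = 0.387695.
Step 5: alpha = 0.1. fail to reject H0.

n_eff = 12, pos = 4, neg = 8, p = 0.387695, fail to reject H0.


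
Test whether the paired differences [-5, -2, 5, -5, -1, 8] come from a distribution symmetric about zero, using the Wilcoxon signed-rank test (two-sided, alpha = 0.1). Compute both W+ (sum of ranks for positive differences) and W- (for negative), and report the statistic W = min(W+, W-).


Step 1: Drop any zero differences (none here) and take |d_i|.
|d| = [5, 2, 5, 5, 1, 8]
Step 2: Midrank |d_i| (ties get averaged ranks).
ranks: |5|->4, |2|->2, |5|->4, |5|->4, |1|->1, |8|->6
Step 3: Attach original signs; sum ranks with positive sign and with negative sign.
W+ = 4 + 6 = 10
W- = 4 + 2 + 4 + 1 = 11
(Check: W+ + W- = 21 should equal n(n+1)/2 = 21.)
Step 4: Test statistic W = min(W+, W-) = 10.
Step 5: Ties in |d|, so use the tie-corrected normal approximation.
        E[W] = n(n+1)/4 = 6*7/4 = 10.5.
        Tie groups: |d|=5 (t=3); sum(t^3 - t) = 24.
        Var[W] = n(n+1)(2n+1)/24 - sum(t^3-t)/48 = 546/24 - 24/48 = 22.25.
        z = (W - E[W]) / sqrt(Var[W]) = (10 - 10.5) / 4.7170 = -0.1060.
        Two-sided p = 2*Phi(z) = 0.915583.
Step 6: alpha = 0.1. fail to reject H0.

W+ = 10, W- = 11, W = min = 10, p = 0.915583, fail to reject H0.


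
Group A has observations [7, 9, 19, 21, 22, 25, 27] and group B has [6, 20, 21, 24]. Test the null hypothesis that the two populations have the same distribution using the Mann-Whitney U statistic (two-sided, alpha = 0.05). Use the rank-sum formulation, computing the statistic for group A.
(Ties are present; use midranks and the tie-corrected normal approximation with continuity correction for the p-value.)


Step 1: Combine and sort all 11 observations; assign midranks.
sorted (value, group): (6,Y), (7,X), (9,X), (19,X), (20,Y), (21,X), (21,Y), (22,X), (24,Y), (25,X), (27,X)
ranks: 6->1, 7->2, 9->3, 19->4, 20->5, 21->6.5, 21->6.5, 22->8, 24->9, 25->10, 27->11
Step 2: Rank sum for X: R1 = 2 + 3 + 4 + 6.5 + 8 + 10 + 11 = 44.5.
Step 3: U_X = R1 - n1(n1+1)/2 = 44.5 - 7*8/2 = 44.5 - 28 = 16.5.
       U_Y = n1*n2 - U_X = 28 - 16.5 = 11.5.
Step 4: Ties are present, so use the tie-corrected normal approximation (with continuity correction) for the p-value.
Step 5: p-value = 0.704817; compare to alpha = 0.05. fail to reject H0.

U_X = 16.5, p = 0.704817, fail to reject H0 at alpha = 0.05.


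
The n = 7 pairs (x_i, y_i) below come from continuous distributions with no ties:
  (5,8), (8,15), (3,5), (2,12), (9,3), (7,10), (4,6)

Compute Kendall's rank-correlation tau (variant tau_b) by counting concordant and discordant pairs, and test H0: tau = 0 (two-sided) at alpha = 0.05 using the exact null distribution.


Step 1: Enumerate the 21 unordered pairs (i,j) with i<j and classify each by sign(x_j-x_i) * sign(y_j-y_i).
  (1,2):dx=+3,dy=+7->C; (1,3):dx=-2,dy=-3->C; (1,4):dx=-3,dy=+4->D; (1,5):dx=+4,dy=-5->D
  (1,6):dx=+2,dy=+2->C; (1,7):dx=-1,dy=-2->C; (2,3):dx=-5,dy=-10->C; (2,4):dx=-6,dy=-3->C
  (2,5):dx=+1,dy=-12->D; (2,6):dx=-1,dy=-5->C; (2,7):dx=-4,dy=-9->C; (3,4):dx=-1,dy=+7->D
  (3,5):dx=+6,dy=-2->D; (3,6):dx=+4,dy=+5->C; (3,7):dx=+1,dy=+1->C; (4,5):dx=+7,dy=-9->D
  (4,6):dx=+5,dy=-2->D; (4,7):dx=+2,dy=-6->D; (5,6):dx=-2,dy=+7->D; (5,7):dx=-5,dy=+3->D
  (6,7):dx=-3,dy=-4->C
Step 2: C = 11, D = 10, total pairs = 21.
Step 3: tau = (C - D)/(n(n-1)/2) = (11 - 10)/21 = 0.047619.
Step 4: Exact two-sided p-value (enumerate n! = 5040 permutations of y under H0): p = 1.000000.
Step 5: alpha = 0.05. fail to reject H0.

tau_b = 0.0476 (C=11, D=10), p = 1.000000, fail to reject H0.


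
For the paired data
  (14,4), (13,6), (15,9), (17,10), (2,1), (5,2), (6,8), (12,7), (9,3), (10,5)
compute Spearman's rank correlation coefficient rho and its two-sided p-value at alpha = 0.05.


Step 1: Rank x and y separately (midranks; no ties here).
rank(x): 14->8, 13->7, 15->9, 17->10, 2->1, 5->2, 6->3, 12->6, 9->4, 10->5
rank(y): 4->4, 6->6, 9->9, 10->10, 1->1, 2->2, 8->8, 7->7, 3->3, 5->5
Step 2: d_i = R_x(i) - R_y(i); compute d_i^2.
  (8-4)^2=16, (7-6)^2=1, (9-9)^2=0, (10-10)^2=0, (1-1)^2=0, (2-2)^2=0, (3-8)^2=25, (6-7)^2=1, (4-3)^2=1, (5-5)^2=0
sum(d^2) = 44.
Step 3: rho = 1 - 6*44 / (10*(10^2 - 1)) = 1 - 264/990 = 0.733333.
Step 4: Under H0, t = rho * sqrt((n-2)/(1-rho^2)) = 3.0509 ~ t(8).
Step 5: Two-sided p-value from the t-distribution with 8 df = 0.015801.
Step 6: alpha = 0.05. reject H0.

rho = 0.7333, p = 0.015801, reject H0 at alpha = 0.05.


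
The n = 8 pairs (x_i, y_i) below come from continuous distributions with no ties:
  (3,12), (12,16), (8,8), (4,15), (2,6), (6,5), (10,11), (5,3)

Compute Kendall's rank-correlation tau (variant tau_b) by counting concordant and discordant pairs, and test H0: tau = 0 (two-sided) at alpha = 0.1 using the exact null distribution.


Step 1: Enumerate the 28 unordered pairs (i,j) with i<j and classify each by sign(x_j-x_i) * sign(y_j-y_i).
  (1,2):dx=+9,dy=+4->C; (1,3):dx=+5,dy=-4->D; (1,4):dx=+1,dy=+3->C; (1,5):dx=-1,dy=-6->C
  (1,6):dx=+3,dy=-7->D; (1,7):dx=+7,dy=-1->D; (1,8):dx=+2,dy=-9->D; (2,3):dx=-4,dy=-8->C
  (2,4):dx=-8,dy=-1->C; (2,5):dx=-10,dy=-10->C; (2,6):dx=-6,dy=-11->C; (2,7):dx=-2,dy=-5->C
  (2,8):dx=-7,dy=-13->C; (3,4):dx=-4,dy=+7->D; (3,5):dx=-6,dy=-2->C; (3,6):dx=-2,dy=-3->C
  (3,7):dx=+2,dy=+3->C; (3,8):dx=-3,dy=-5->C; (4,5):dx=-2,dy=-9->C; (4,6):dx=+2,dy=-10->D
  (4,7):dx=+6,dy=-4->D; (4,8):dx=+1,dy=-12->D; (5,6):dx=+4,dy=-1->D; (5,7):dx=+8,dy=+5->C
  (5,8):dx=+3,dy=-3->D; (6,7):dx=+4,dy=+6->C; (6,8):dx=-1,dy=-2->C; (7,8):dx=-5,dy=-8->C
Step 2: C = 18, D = 10, total pairs = 28.
Step 3: tau = (C - D)/(n(n-1)/2) = (18 - 10)/28 = 0.285714.
Step 4: Exact two-sided p-value (enumerate n! = 40320 permutations of y under H0): p = 0.398760.
Step 5: alpha = 0.1. fail to reject H0.

tau_b = 0.2857 (C=18, D=10), p = 0.398760, fail to reject H0.


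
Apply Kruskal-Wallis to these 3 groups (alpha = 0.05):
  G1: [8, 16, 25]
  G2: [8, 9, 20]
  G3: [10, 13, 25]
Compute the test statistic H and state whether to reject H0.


Step 1: Combine all N = 9 observations and assign midranks.
sorted (value, group, rank): (8,G1,1.5), (8,G2,1.5), (9,G2,3), (10,G3,4), (13,G3,5), (16,G1,6), (20,G2,7), (25,G1,8.5), (25,G3,8.5)
Step 2: Sum ranks within each group.
R_1 = 16 (n_1 = 3)
R_2 = 11.5 (n_2 = 3)
R_3 = 17.5 (n_3 = 3)
Step 3: H = 12/(N(N+1)) * sum(R_i^2/n_i) - 3(N+1)
     = 12/(9*10) * (16^2/3 + 11.5^2/3 + 17.5^2/3) - 3*10
     = 0.133333 * 231.5 - 30
     = 0.866667.
Step 4: Ties present; correction factor C = 1 - 12/(9^3 - 9) = 0.983333. Corrected H = 0.866667 / 0.983333 = 0.881356.
Step 5: Under H0, H ~ chi^2(2); p-value = 0.643600.
Step 6: alpha = 0.05. fail to reject H0.

H = 0.8814, df = 2, p = 0.643600, fail to reject H0.


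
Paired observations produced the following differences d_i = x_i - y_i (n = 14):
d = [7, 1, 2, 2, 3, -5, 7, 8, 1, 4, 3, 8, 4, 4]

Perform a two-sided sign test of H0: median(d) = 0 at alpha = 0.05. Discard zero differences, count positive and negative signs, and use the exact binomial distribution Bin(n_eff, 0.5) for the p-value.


Step 1: Discard zero differences. Original n = 14; n_eff = number of nonzero differences = 14.
Nonzero differences (with sign): +7, +1, +2, +2, +3, -5, +7, +8, +1, +4, +3, +8, +4, +4
Step 2: Count signs: positive = 13, negative = 1.
Step 3: Under H0: P(positive) = 0.5, so the number of positives S ~ Bin(14, 0.5).
Step 4: Two-sided exact p-value = sum of Bin(14,0.5) probabilities at or below the observed probability = 0.001831.
Step 5: alpha = 0.05. reject H0.

n_eff = 14, pos = 13, neg = 1, p = 0.001831, reject H0.


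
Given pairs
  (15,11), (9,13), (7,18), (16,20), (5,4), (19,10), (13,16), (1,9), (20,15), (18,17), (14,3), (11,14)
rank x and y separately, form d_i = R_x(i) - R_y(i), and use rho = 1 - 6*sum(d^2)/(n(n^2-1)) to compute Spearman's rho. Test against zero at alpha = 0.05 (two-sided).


Step 1: Rank x and y separately (midranks; no ties here).
rank(x): 15->8, 9->4, 7->3, 16->9, 5->2, 19->11, 13->6, 1->1, 20->12, 18->10, 14->7, 11->5
rank(y): 11->5, 13->6, 18->11, 20->12, 4->2, 10->4, 16->9, 9->3, 15->8, 17->10, 3->1, 14->7
Step 2: d_i = R_x(i) - R_y(i); compute d_i^2.
  (8-5)^2=9, (4-6)^2=4, (3-11)^2=64, (9-12)^2=9, (2-2)^2=0, (11-4)^2=49, (6-9)^2=9, (1-3)^2=4, (12-8)^2=16, (10-10)^2=0, (7-1)^2=36, (5-7)^2=4
sum(d^2) = 204.
Step 3: rho = 1 - 6*204 / (12*(12^2 - 1)) = 1 - 1224/1716 = 0.286713.
Step 4: Under H0, t = rho * sqrt((n-2)/(1-rho^2)) = 0.9464 ~ t(10).
Step 5: Two-sided p-value from the t-distribution with 10 df = 0.366251.
Step 6: alpha = 0.05. fail to reject H0.

rho = 0.2867, p = 0.366251, fail to reject H0 at alpha = 0.05.


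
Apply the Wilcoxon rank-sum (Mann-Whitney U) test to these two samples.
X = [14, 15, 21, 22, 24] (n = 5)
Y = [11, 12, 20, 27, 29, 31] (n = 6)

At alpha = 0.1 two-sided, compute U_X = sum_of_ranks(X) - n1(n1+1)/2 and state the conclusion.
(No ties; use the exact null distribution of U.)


Step 1: Combine and sort all 11 observations; assign midranks.
sorted (value, group): (11,Y), (12,Y), (14,X), (15,X), (20,Y), (21,X), (22,X), (24,X), (27,Y), (29,Y), (31,Y)
ranks: 11->1, 12->2, 14->3, 15->4, 20->5, 21->6, 22->7, 24->8, 27->9, 29->10, 31->11
Step 2: Rank sum for X: R1 = 3 + 4 + 6 + 7 + 8 = 28.
Step 3: U_X = R1 - n1(n1+1)/2 = 28 - 5*6/2 = 28 - 15 = 13.
       U_Y = n1*n2 - U_X = 30 - 13 = 17.
Step 4: No ties, so the exact null distribution of U (based on enumerating the C(11,5) = 462 equally likely rank assignments) gives the two-sided p-value.
Step 5: p-value = 0.792208; compare to alpha = 0.1. fail to reject H0.

U_X = 13, p = 0.792208, fail to reject H0 at alpha = 0.1.


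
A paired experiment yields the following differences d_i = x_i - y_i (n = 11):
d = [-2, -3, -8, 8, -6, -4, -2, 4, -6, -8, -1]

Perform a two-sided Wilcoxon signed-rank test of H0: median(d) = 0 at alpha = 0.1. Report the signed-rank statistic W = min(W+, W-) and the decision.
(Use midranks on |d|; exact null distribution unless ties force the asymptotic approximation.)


Step 1: Drop any zero differences (none here) and take |d_i|.
|d| = [2, 3, 8, 8, 6, 4, 2, 4, 6, 8, 1]
Step 2: Midrank |d_i| (ties get averaged ranks).
ranks: |2|->2.5, |3|->4, |8|->10, |8|->10, |6|->7.5, |4|->5.5, |2|->2.5, |4|->5.5, |6|->7.5, |8|->10, |1|->1
Step 3: Attach original signs; sum ranks with positive sign and with negative sign.
W+ = 10 + 5.5 = 15.5
W- = 2.5 + 4 + 10 + 7.5 + 5.5 + 2.5 + 7.5 + 10 + 1 = 50.5
(Check: W+ + W- = 66 should equal n(n+1)/2 = 66.)
Step 4: Test statistic W = min(W+, W-) = 15.5.
Step 5: Ties in |d|, so use the tie-corrected normal approximation.
        E[W] = n(n+1)/4 = 11*12/4 = 33.
        Tie groups: |d|=2 (t=2), |d|=4 (t=2), |d|=6 (t=2), |d|=8 (t=3); sum(t^3 - t) = 42.
        Var[W] = n(n+1)(2n+1)/24 - sum(t^3-t)/48 = 3036/24 - 42/48 = 125.625.
        z = (W - E[W]) / sqrt(Var[W]) = (15.5 - 33) / 11.2083 = -1.5613.
        Two-sided p = 2*Phi(z) = 0.118441.
Step 6: alpha = 0.1. fail to reject H0.

W+ = 15.5, W- = 50.5, W = min = 15.5, p = 0.118441, fail to reject H0.


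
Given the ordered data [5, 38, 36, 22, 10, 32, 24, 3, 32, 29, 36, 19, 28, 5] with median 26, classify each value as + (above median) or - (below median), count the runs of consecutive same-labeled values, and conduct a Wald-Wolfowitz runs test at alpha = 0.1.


Step 1: Compute median = 26; label A = above, B = below.
Labels in order: BAABBABBAAABAB  (n_A = 7, n_B = 7)
Step 2: Count runs R = 9.
Step 3: Under H0 (random ordering), E[R] = 2*n_A*n_B/(n_A+n_B) + 1 = 2*7*7/14 + 1 = 8.0000.
        Var[R] = 2*n_A*n_B*(2*n_A*n_B - n_A - n_B) / ((n_A+n_B)^2 * (n_A+n_B-1)) = 8232/2548 = 3.2308.
        SD[R] = 1.7974.
Step 4: Continuity-corrected z = (R - 0.5 - E[R]) / SD[R] = (9 - 0.5 - 8.0000) / 1.7974 = 0.2782.
Step 5: Two-sided p-value via normal approximation = 2*(1 - Phi(|z|)) = 0.780879.
Step 6: alpha = 0.1. fail to reject H0.

R = 9, z = 0.2782, p = 0.780879, fail to reject H0.


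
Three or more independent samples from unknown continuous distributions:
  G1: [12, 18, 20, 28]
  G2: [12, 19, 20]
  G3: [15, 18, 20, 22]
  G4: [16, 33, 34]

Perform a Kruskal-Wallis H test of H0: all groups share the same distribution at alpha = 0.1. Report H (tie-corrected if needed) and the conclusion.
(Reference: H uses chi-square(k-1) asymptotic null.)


Step 1: Combine all N = 14 observations and assign midranks.
sorted (value, group, rank): (12,G1,1.5), (12,G2,1.5), (15,G3,3), (16,G4,4), (18,G1,5.5), (18,G3,5.5), (19,G2,7), (20,G1,9), (20,G2,9), (20,G3,9), (22,G3,11), (28,G1,12), (33,G4,13), (34,G4,14)
Step 2: Sum ranks within each group.
R_1 = 28 (n_1 = 4)
R_2 = 17.5 (n_2 = 3)
R_3 = 28.5 (n_3 = 4)
R_4 = 31 (n_4 = 3)
Step 3: H = 12/(N(N+1)) * sum(R_i^2/n_i) - 3(N+1)
     = 12/(14*15) * (28^2/4 + 17.5^2/3 + 28.5^2/4 + 31^2/3) - 3*15
     = 0.057143 * 821.479 - 45
     = 1.941667.
Step 4: Ties present; correction factor C = 1 - 36/(14^3 - 14) = 0.986813. Corrected H = 1.941667 / 0.986813 = 1.967613.
Step 5: Under H0, H ~ chi^2(3); p-value = 0.579156.
Step 6: alpha = 0.1. fail to reject H0.

H = 1.9676, df = 3, p = 0.579156, fail to reject H0.


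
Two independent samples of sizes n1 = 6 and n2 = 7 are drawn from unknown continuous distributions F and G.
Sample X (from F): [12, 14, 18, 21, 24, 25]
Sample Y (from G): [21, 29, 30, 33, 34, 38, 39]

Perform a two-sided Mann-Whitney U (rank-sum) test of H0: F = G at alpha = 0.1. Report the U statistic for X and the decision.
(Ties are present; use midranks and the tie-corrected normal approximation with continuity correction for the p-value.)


Step 1: Combine and sort all 13 observations; assign midranks.
sorted (value, group): (12,X), (14,X), (18,X), (21,X), (21,Y), (24,X), (25,X), (29,Y), (30,Y), (33,Y), (34,Y), (38,Y), (39,Y)
ranks: 12->1, 14->2, 18->3, 21->4.5, 21->4.5, 24->6, 25->7, 29->8, 30->9, 33->10, 34->11, 38->12, 39->13
Step 2: Rank sum for X: R1 = 1 + 2 + 3 + 4.5 + 6 + 7 = 23.5.
Step 3: U_X = R1 - n1(n1+1)/2 = 23.5 - 6*7/2 = 23.5 - 21 = 2.5.
       U_Y = n1*n2 - U_X = 42 - 2.5 = 39.5.
Step 4: Ties are present, so use the tie-corrected normal approximation (with continuity correction) for the p-value.
Step 5: p-value = 0.010025; compare to alpha = 0.1. reject H0.

U_X = 2.5, p = 0.010025, reject H0 at alpha = 0.1.


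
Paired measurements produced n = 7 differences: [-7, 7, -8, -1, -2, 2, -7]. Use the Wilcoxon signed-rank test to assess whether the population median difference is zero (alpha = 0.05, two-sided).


Step 1: Drop any zero differences (none here) and take |d_i|.
|d| = [7, 7, 8, 1, 2, 2, 7]
Step 2: Midrank |d_i| (ties get averaged ranks).
ranks: |7|->5, |7|->5, |8|->7, |1|->1, |2|->2.5, |2|->2.5, |7|->5
Step 3: Attach original signs; sum ranks with positive sign and with negative sign.
W+ = 5 + 2.5 = 7.5
W- = 5 + 7 + 1 + 2.5 + 5 = 20.5
(Check: W+ + W- = 28 should equal n(n+1)/2 = 28.)
Step 4: Test statistic W = min(W+, W-) = 7.5.
Step 5: Ties in |d|, so use the tie-corrected normal approximation.
        E[W] = n(n+1)/4 = 7*8/4 = 14.
        Tie groups: |d|=2 (t=2), |d|=7 (t=3); sum(t^3 - t) = 30.
        Var[W] = n(n+1)(2n+1)/24 - sum(t^3-t)/48 = 840/24 - 30/48 = 34.375.
        z = (W - E[W]) / sqrt(Var[W]) = (7.5 - 14) / 5.8630 = -1.1086.
        Two-sided p = 2*Phi(z) = 0.267584.
Step 6: alpha = 0.05. fail to reject H0.

W+ = 7.5, W- = 20.5, W = min = 7.5, p = 0.267584, fail to reject H0.


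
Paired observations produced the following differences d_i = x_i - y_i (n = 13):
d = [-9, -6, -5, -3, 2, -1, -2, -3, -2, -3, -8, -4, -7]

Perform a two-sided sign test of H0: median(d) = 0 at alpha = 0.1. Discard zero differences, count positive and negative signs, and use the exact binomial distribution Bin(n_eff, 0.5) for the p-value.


Step 1: Discard zero differences. Original n = 13; n_eff = number of nonzero differences = 13.
Nonzero differences (with sign): -9, -6, -5, -3, +2, -1, -2, -3, -2, -3, -8, -4, -7
Step 2: Count signs: positive = 1, negative = 12.
Step 3: Under H0: P(positive) = 0.5, so the number of positives S ~ Bin(13, 0.5).
Step 4: Two-sided exact p-value = sum of Bin(13,0.5) probabilities at or below the observed probability = 0.003418.
Step 5: alpha = 0.1. reject H0.

n_eff = 13, pos = 1, neg = 12, p = 0.003418, reject H0.


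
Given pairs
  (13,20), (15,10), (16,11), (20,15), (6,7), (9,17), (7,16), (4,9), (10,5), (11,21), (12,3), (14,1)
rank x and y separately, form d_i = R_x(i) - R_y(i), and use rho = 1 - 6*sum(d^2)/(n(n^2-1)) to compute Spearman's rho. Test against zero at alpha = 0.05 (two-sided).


Step 1: Rank x and y separately (midranks; no ties here).
rank(x): 13->8, 15->10, 16->11, 20->12, 6->2, 9->4, 7->3, 4->1, 10->5, 11->6, 12->7, 14->9
rank(y): 20->11, 10->6, 11->7, 15->8, 7->4, 17->10, 16->9, 9->5, 5->3, 21->12, 3->2, 1->1
Step 2: d_i = R_x(i) - R_y(i); compute d_i^2.
  (8-11)^2=9, (10-6)^2=16, (11-7)^2=16, (12-8)^2=16, (2-4)^2=4, (4-10)^2=36, (3-9)^2=36, (1-5)^2=16, (5-3)^2=4, (6-12)^2=36, (7-2)^2=25, (9-1)^2=64
sum(d^2) = 278.
Step 3: rho = 1 - 6*278 / (12*(12^2 - 1)) = 1 - 1668/1716 = 0.027972.
Step 4: Under H0, t = rho * sqrt((n-2)/(1-rho^2)) = 0.0885 ~ t(10).
Step 5: Two-sided p-value from the t-distribution with 10 df = 0.931234.
Step 6: alpha = 0.05. fail to reject H0.

rho = 0.0280, p = 0.931234, fail to reject H0 at alpha = 0.05.


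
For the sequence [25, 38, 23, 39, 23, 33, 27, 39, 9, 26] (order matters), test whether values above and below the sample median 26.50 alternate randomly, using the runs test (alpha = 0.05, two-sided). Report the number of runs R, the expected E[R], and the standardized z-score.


Step 1: Compute median = 26.50; label A = above, B = below.
Labels in order: BABABAAABB  (n_A = 5, n_B = 5)
Step 2: Count runs R = 7.
Step 3: Under H0 (random ordering), E[R] = 2*n_A*n_B/(n_A+n_B) + 1 = 2*5*5/10 + 1 = 6.0000.
        Var[R] = 2*n_A*n_B*(2*n_A*n_B - n_A - n_B) / ((n_A+n_B)^2 * (n_A+n_B-1)) = 2000/900 = 2.2222.
        SD[R] = 1.4907.
Step 4: Continuity-corrected z = (R - 0.5 - E[R]) / SD[R] = (7 - 0.5 - 6.0000) / 1.4907 = 0.3354.
Step 5: Two-sided p-value via normal approximation = 2*(1 - Phi(|z|)) = 0.737316.
Step 6: alpha = 0.05. fail to reject H0.

R = 7, z = 0.3354, p = 0.737316, fail to reject H0.


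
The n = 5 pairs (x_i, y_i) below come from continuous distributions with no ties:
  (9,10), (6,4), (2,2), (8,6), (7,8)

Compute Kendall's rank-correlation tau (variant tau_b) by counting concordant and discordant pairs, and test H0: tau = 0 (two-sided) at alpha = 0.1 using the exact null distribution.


Step 1: Enumerate the 10 unordered pairs (i,j) with i<j and classify each by sign(x_j-x_i) * sign(y_j-y_i).
  (1,2):dx=-3,dy=-6->C; (1,3):dx=-7,dy=-8->C; (1,4):dx=-1,dy=-4->C; (1,5):dx=-2,dy=-2->C
  (2,3):dx=-4,dy=-2->C; (2,4):dx=+2,dy=+2->C; (2,5):dx=+1,dy=+4->C; (3,4):dx=+6,dy=+4->C
  (3,5):dx=+5,dy=+6->C; (4,5):dx=-1,dy=+2->D
Step 2: C = 9, D = 1, total pairs = 10.
Step 3: tau = (C - D)/(n(n-1)/2) = (9 - 1)/10 = 0.800000.
Step 4: Exact two-sided p-value (enumerate n! = 120 permutations of y under H0): p = 0.083333.
Step 5: alpha = 0.1. reject H0.

tau_b = 0.8000 (C=9, D=1), p = 0.083333, reject H0.


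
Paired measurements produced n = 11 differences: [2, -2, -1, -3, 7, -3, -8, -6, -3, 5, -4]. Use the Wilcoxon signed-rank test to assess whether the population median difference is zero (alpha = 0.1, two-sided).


Step 1: Drop any zero differences (none here) and take |d_i|.
|d| = [2, 2, 1, 3, 7, 3, 8, 6, 3, 5, 4]
Step 2: Midrank |d_i| (ties get averaged ranks).
ranks: |2|->2.5, |2|->2.5, |1|->1, |3|->5, |7|->10, |3|->5, |8|->11, |6|->9, |3|->5, |5|->8, |4|->7
Step 3: Attach original signs; sum ranks with positive sign and with negative sign.
W+ = 2.5 + 10 + 8 = 20.5
W- = 2.5 + 1 + 5 + 5 + 11 + 9 + 5 + 7 = 45.5
(Check: W+ + W- = 66 should equal n(n+1)/2 = 66.)
Step 4: Test statistic W = min(W+, W-) = 20.5.
Step 5: Ties in |d|, so use the tie-corrected normal approximation.
        E[W] = n(n+1)/4 = 11*12/4 = 33.
        Tie groups: |d|=2 (t=2), |d|=3 (t=3); sum(t^3 - t) = 30.
        Var[W] = n(n+1)(2n+1)/24 - sum(t^3-t)/48 = 3036/24 - 30/48 = 125.875.
        z = (W - E[W]) / sqrt(Var[W]) = (20.5 - 33) / 11.2194 = -1.1141.
        Two-sided p = 2*Phi(z) = 0.265219.
Step 6: alpha = 0.1. fail to reject H0.

W+ = 20.5, W- = 45.5, W = min = 20.5, p = 0.265219, fail to reject H0.


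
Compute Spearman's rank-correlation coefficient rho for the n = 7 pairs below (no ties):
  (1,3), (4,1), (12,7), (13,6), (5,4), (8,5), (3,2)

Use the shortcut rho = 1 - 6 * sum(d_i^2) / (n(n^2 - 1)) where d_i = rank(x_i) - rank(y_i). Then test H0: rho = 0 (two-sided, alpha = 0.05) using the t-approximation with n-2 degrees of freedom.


Step 1: Rank x and y separately (midranks; no ties here).
rank(x): 1->1, 4->3, 12->6, 13->7, 5->4, 8->5, 3->2
rank(y): 3->3, 1->1, 7->7, 6->6, 4->4, 5->5, 2->2
Step 2: d_i = R_x(i) - R_y(i); compute d_i^2.
  (1-3)^2=4, (3-1)^2=4, (6-7)^2=1, (7-6)^2=1, (4-4)^2=0, (5-5)^2=0, (2-2)^2=0
sum(d^2) = 10.
Step 3: rho = 1 - 6*10 / (7*(7^2 - 1)) = 1 - 60/336 = 0.821429.
Step 4: Under H0, t = rho * sqrt((n-2)/(1-rho^2)) = 3.2206 ~ t(5).
Step 5: Two-sided p-value from the t-distribution with 5 df = 0.023449.
Step 6: alpha = 0.05. reject H0.

rho = 0.8214, p = 0.023449, reject H0 at alpha = 0.05.


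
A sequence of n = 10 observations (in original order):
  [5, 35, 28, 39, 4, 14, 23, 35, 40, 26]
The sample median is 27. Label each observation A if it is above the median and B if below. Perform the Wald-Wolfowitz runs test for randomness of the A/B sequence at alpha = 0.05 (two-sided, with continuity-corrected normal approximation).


Step 1: Compute median = 27; label A = above, B = below.
Labels in order: BAAABBBAAB  (n_A = 5, n_B = 5)
Step 2: Count runs R = 5.
Step 3: Under H0 (random ordering), E[R] = 2*n_A*n_B/(n_A+n_B) + 1 = 2*5*5/10 + 1 = 6.0000.
        Var[R] = 2*n_A*n_B*(2*n_A*n_B - n_A - n_B) / ((n_A+n_B)^2 * (n_A+n_B-1)) = 2000/900 = 2.2222.
        SD[R] = 1.4907.
Step 4: Continuity-corrected z = (R + 0.5 - E[R]) / SD[R] = (5 + 0.5 - 6.0000) / 1.4907 = -0.3354.
Step 5: Two-sided p-value via normal approximation = 2*(1 - Phi(|z|)) = 0.737316.
Step 6: alpha = 0.05. fail to reject H0.

R = 5, z = -0.3354, p = 0.737316, fail to reject H0.


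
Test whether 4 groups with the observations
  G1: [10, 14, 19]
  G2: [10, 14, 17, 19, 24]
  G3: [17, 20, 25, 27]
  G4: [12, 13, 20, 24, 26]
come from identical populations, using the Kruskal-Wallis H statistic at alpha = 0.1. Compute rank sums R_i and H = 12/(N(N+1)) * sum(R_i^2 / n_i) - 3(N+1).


Step 1: Combine all N = 17 observations and assign midranks.
sorted (value, group, rank): (10,G1,1.5), (10,G2,1.5), (12,G4,3), (13,G4,4), (14,G1,5.5), (14,G2,5.5), (17,G2,7.5), (17,G3,7.5), (19,G1,9.5), (19,G2,9.5), (20,G3,11.5), (20,G4,11.5), (24,G2,13.5), (24,G4,13.5), (25,G3,15), (26,G4,16), (27,G3,17)
Step 2: Sum ranks within each group.
R_1 = 16.5 (n_1 = 3)
R_2 = 37.5 (n_2 = 5)
R_3 = 51 (n_3 = 4)
R_4 = 48 (n_4 = 5)
Step 3: H = 12/(N(N+1)) * sum(R_i^2/n_i) - 3(N+1)
     = 12/(17*18) * (16.5^2/3 + 37.5^2/5 + 51^2/4 + 48^2/5) - 3*18
     = 0.039216 * 1483.05 - 54
     = 4.158824.
Step 4: Ties present; correction factor C = 1 - 36/(17^3 - 17) = 0.992647. Corrected H = 4.158824 / 0.992647 = 4.189630.
Step 5: Under H0, H ~ chi^2(3); p-value = 0.241702.
Step 6: alpha = 0.1. fail to reject H0.

H = 4.1896, df = 3, p = 0.241702, fail to reject H0.


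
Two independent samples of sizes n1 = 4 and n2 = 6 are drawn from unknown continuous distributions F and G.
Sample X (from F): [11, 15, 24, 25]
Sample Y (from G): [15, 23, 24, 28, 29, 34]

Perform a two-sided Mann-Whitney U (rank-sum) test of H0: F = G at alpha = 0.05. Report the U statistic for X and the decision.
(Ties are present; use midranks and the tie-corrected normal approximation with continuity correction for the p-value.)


Step 1: Combine and sort all 10 observations; assign midranks.
sorted (value, group): (11,X), (15,X), (15,Y), (23,Y), (24,X), (24,Y), (25,X), (28,Y), (29,Y), (34,Y)
ranks: 11->1, 15->2.5, 15->2.5, 23->4, 24->5.5, 24->5.5, 25->7, 28->8, 29->9, 34->10
Step 2: Rank sum for X: R1 = 1 + 2.5 + 5.5 + 7 = 16.
Step 3: U_X = R1 - n1(n1+1)/2 = 16 - 4*5/2 = 16 - 10 = 6.
       U_Y = n1*n2 - U_X = 24 - 6 = 18.
Step 4: Ties are present, so use the tie-corrected normal approximation (with continuity correction) for the p-value.
Step 5: p-value = 0.238089; compare to alpha = 0.05. fail to reject H0.

U_X = 6, p = 0.238089, fail to reject H0 at alpha = 0.05.


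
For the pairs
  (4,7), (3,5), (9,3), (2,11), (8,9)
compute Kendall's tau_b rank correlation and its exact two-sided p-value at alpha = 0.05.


Step 1: Enumerate the 10 unordered pairs (i,j) with i<j and classify each by sign(x_j-x_i) * sign(y_j-y_i).
  (1,2):dx=-1,dy=-2->C; (1,3):dx=+5,dy=-4->D; (1,4):dx=-2,dy=+4->D; (1,5):dx=+4,dy=+2->C
  (2,3):dx=+6,dy=-2->D; (2,4):dx=-1,dy=+6->D; (2,5):dx=+5,dy=+4->C; (3,4):dx=-7,dy=+8->D
  (3,5):dx=-1,dy=+6->D; (4,5):dx=+6,dy=-2->D
Step 2: C = 3, D = 7, total pairs = 10.
Step 3: tau = (C - D)/(n(n-1)/2) = (3 - 7)/10 = -0.400000.
Step 4: Exact two-sided p-value (enumerate n! = 120 permutations of y under H0): p = 0.483333.
Step 5: alpha = 0.05. fail to reject H0.

tau_b = -0.4000 (C=3, D=7), p = 0.483333, fail to reject H0.


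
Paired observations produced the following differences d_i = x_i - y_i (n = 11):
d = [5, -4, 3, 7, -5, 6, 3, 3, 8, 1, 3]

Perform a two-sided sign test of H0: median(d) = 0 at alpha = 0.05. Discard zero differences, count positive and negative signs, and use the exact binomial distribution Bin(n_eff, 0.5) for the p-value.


Step 1: Discard zero differences. Original n = 11; n_eff = number of nonzero differences = 11.
Nonzero differences (with sign): +5, -4, +3, +7, -5, +6, +3, +3, +8, +1, +3
Step 2: Count signs: positive = 9, negative = 2.
Step 3: Under H0: P(positive) = 0.5, so the number of positives S ~ Bin(11, 0.5).
Step 4: Two-sided exact p-value = sum of Bin(11,0.5) probabilities at or below the observed probability = 0.065430.
Step 5: alpha = 0.05. fail to reject H0.

n_eff = 11, pos = 9, neg = 2, p = 0.065430, fail to reject H0.


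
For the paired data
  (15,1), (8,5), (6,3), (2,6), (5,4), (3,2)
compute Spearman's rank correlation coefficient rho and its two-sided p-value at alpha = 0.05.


Step 1: Rank x and y separately (midranks; no ties here).
rank(x): 15->6, 8->5, 6->4, 2->1, 5->3, 3->2
rank(y): 1->1, 5->5, 3->3, 6->6, 4->4, 2->2
Step 2: d_i = R_x(i) - R_y(i); compute d_i^2.
  (6-1)^2=25, (5-5)^2=0, (4-3)^2=1, (1-6)^2=25, (3-4)^2=1, (2-2)^2=0
sum(d^2) = 52.
Step 3: rho = 1 - 6*52 / (6*(6^2 - 1)) = 1 - 312/210 = -0.485714.
Step 4: Under H0, t = rho * sqrt((n-2)/(1-rho^2)) = -1.1113 ~ t(4).
Step 5: Two-sided p-value from the t-distribution with 4 df = 0.328723.
Step 6: alpha = 0.05. fail to reject H0.

rho = -0.4857, p = 0.328723, fail to reject H0 at alpha = 0.05.


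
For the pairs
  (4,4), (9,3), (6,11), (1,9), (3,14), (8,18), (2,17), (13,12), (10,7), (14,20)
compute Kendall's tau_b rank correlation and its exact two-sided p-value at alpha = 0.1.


Step 1: Enumerate the 45 unordered pairs (i,j) with i<j and classify each by sign(x_j-x_i) * sign(y_j-y_i).
  (1,2):dx=+5,dy=-1->D; (1,3):dx=+2,dy=+7->C; (1,4):dx=-3,dy=+5->D; (1,5):dx=-1,dy=+10->D
  (1,6):dx=+4,dy=+14->C; (1,7):dx=-2,dy=+13->D; (1,8):dx=+9,dy=+8->C; (1,9):dx=+6,dy=+3->C
  (1,10):dx=+10,dy=+16->C; (2,3):dx=-3,dy=+8->D; (2,4):dx=-8,dy=+6->D; (2,5):dx=-6,dy=+11->D
  (2,6):dx=-1,dy=+15->D; (2,7):dx=-7,dy=+14->D; (2,8):dx=+4,dy=+9->C; (2,9):dx=+1,dy=+4->C
  (2,10):dx=+5,dy=+17->C; (3,4):dx=-5,dy=-2->C; (3,5):dx=-3,dy=+3->D; (3,6):dx=+2,dy=+7->C
  (3,7):dx=-4,dy=+6->D; (3,8):dx=+7,dy=+1->C; (3,9):dx=+4,dy=-4->D; (3,10):dx=+8,dy=+9->C
  (4,5):dx=+2,dy=+5->C; (4,6):dx=+7,dy=+9->C; (4,7):dx=+1,dy=+8->C; (4,8):dx=+12,dy=+3->C
  (4,9):dx=+9,dy=-2->D; (4,10):dx=+13,dy=+11->C; (5,6):dx=+5,dy=+4->C; (5,7):dx=-1,dy=+3->D
  (5,8):dx=+10,dy=-2->D; (5,9):dx=+7,dy=-7->D; (5,10):dx=+11,dy=+6->C; (6,7):dx=-6,dy=-1->C
  (6,8):dx=+5,dy=-6->D; (6,9):dx=+2,dy=-11->D; (6,10):dx=+6,dy=+2->C; (7,8):dx=+11,dy=-5->D
  (7,9):dx=+8,dy=-10->D; (7,10):dx=+12,dy=+3->C; (8,9):dx=-3,dy=-5->C; (8,10):dx=+1,dy=+8->C
  (9,10):dx=+4,dy=+13->C
Step 2: C = 25, D = 20, total pairs = 45.
Step 3: tau = (C - D)/(n(n-1)/2) = (25 - 20)/45 = 0.111111.
Step 4: Exact two-sided p-value (enumerate n! = 3628800 permutations of y under H0): p = 0.727490.
Step 5: alpha = 0.1. fail to reject H0.

tau_b = 0.1111 (C=25, D=20), p = 0.727490, fail to reject H0.


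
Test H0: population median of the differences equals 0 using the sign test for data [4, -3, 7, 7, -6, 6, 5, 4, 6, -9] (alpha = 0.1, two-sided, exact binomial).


Step 1: Discard zero differences. Original n = 10; n_eff = number of nonzero differences = 10.
Nonzero differences (with sign): +4, -3, +7, +7, -6, +6, +5, +4, +6, -9
Step 2: Count signs: positive = 7, negative = 3.
Step 3: Under H0: P(positive) = 0.5, so the number of positives S ~ Bin(10, 0.5).
Step 4: Two-sided exact p-value = sum of Bin(10,0.5) probabilities at or below the observed probability = 0.343750.
Step 5: alpha = 0.1. fail to reject H0.

n_eff = 10, pos = 7, neg = 3, p = 0.343750, fail to reject H0.


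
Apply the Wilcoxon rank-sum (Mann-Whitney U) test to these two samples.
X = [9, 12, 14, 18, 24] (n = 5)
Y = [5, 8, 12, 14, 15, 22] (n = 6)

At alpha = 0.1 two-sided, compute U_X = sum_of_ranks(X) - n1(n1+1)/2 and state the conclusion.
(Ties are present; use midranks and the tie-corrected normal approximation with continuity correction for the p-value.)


Step 1: Combine and sort all 11 observations; assign midranks.
sorted (value, group): (5,Y), (8,Y), (9,X), (12,X), (12,Y), (14,X), (14,Y), (15,Y), (18,X), (22,Y), (24,X)
ranks: 5->1, 8->2, 9->3, 12->4.5, 12->4.5, 14->6.5, 14->6.5, 15->8, 18->9, 22->10, 24->11
Step 2: Rank sum for X: R1 = 3 + 4.5 + 6.5 + 9 + 11 = 34.
Step 3: U_X = R1 - n1(n1+1)/2 = 34 - 5*6/2 = 34 - 15 = 19.
       U_Y = n1*n2 - U_X = 30 - 19 = 11.
Step 4: Ties are present, so use the tie-corrected normal approximation (with continuity correction) for the p-value.
Step 5: p-value = 0.520916; compare to alpha = 0.1. fail to reject H0.

U_X = 19, p = 0.520916, fail to reject H0 at alpha = 0.1.


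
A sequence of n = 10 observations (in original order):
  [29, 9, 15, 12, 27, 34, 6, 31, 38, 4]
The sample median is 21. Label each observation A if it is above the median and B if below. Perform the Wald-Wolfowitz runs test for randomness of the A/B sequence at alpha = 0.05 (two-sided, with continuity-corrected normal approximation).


Step 1: Compute median = 21; label A = above, B = below.
Labels in order: ABBBAABAAB  (n_A = 5, n_B = 5)
Step 2: Count runs R = 6.
Step 3: Under H0 (random ordering), E[R] = 2*n_A*n_B/(n_A+n_B) + 1 = 2*5*5/10 + 1 = 6.0000.
        Var[R] = 2*n_A*n_B*(2*n_A*n_B - n_A - n_B) / ((n_A+n_B)^2 * (n_A+n_B-1)) = 2000/900 = 2.2222.
        SD[R] = 1.4907.
Step 4: R = E[R], so z = 0 with no continuity correction.
Step 5: Two-sided p-value via normal approximation = 2*(1 - Phi(|z|)) = 1.000000.
Step 6: alpha = 0.05. fail to reject H0.

R = 6, z = 0.0000, p = 1.000000, fail to reject H0.


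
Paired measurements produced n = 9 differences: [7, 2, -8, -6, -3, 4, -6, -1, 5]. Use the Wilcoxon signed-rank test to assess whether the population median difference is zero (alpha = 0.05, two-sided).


Step 1: Drop any zero differences (none here) and take |d_i|.
|d| = [7, 2, 8, 6, 3, 4, 6, 1, 5]
Step 2: Midrank |d_i| (ties get averaged ranks).
ranks: |7|->8, |2|->2, |8|->9, |6|->6.5, |3|->3, |4|->4, |6|->6.5, |1|->1, |5|->5
Step 3: Attach original signs; sum ranks with positive sign and with negative sign.
W+ = 8 + 2 + 4 + 5 = 19
W- = 9 + 6.5 + 3 + 6.5 + 1 = 26
(Check: W+ + W- = 45 should equal n(n+1)/2 = 45.)
Step 4: Test statistic W = min(W+, W-) = 19.
Step 5: Ties in |d|, so use the tie-corrected normal approximation.
        E[W] = n(n+1)/4 = 9*10/4 = 22.5.
        Tie groups: |d|=6 (t=2); sum(t^3 - t) = 6.
        Var[W] = n(n+1)(2n+1)/24 - sum(t^3-t)/48 = 1710/24 - 6/48 = 71.125.
        z = (W - E[W]) / sqrt(Var[W]) = (19 - 22.5) / 8.4336 = -0.4150.
        Two-sided p = 2*Phi(z) = 0.678136.
Step 6: alpha = 0.05. fail to reject H0.

W+ = 19, W- = 26, W = min = 19, p = 0.678136, fail to reject H0.


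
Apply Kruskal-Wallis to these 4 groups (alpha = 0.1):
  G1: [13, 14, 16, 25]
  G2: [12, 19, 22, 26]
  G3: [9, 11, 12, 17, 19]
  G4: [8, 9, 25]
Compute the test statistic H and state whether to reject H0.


Step 1: Combine all N = 16 observations and assign midranks.
sorted (value, group, rank): (8,G4,1), (9,G3,2.5), (9,G4,2.5), (11,G3,4), (12,G2,5.5), (12,G3,5.5), (13,G1,7), (14,G1,8), (16,G1,9), (17,G3,10), (19,G2,11.5), (19,G3,11.5), (22,G2,13), (25,G1,14.5), (25,G4,14.5), (26,G2,16)
Step 2: Sum ranks within each group.
R_1 = 38.5 (n_1 = 4)
R_2 = 46 (n_2 = 4)
R_3 = 33.5 (n_3 = 5)
R_4 = 18 (n_4 = 3)
Step 3: H = 12/(N(N+1)) * sum(R_i^2/n_i) - 3(N+1)
     = 12/(16*17) * (38.5^2/4 + 46^2/4 + 33.5^2/5 + 18^2/3) - 3*17
     = 0.044118 * 1232.01 - 51
     = 3.353493.
Step 4: Ties present; correction factor C = 1 - 24/(16^3 - 16) = 0.994118. Corrected H = 3.353493 / 0.994118 = 3.373336.
Step 5: Under H0, H ~ chi^2(3); p-value = 0.337565.
Step 6: alpha = 0.1. fail to reject H0.

H = 3.3733, df = 3, p = 0.337565, fail to reject H0.


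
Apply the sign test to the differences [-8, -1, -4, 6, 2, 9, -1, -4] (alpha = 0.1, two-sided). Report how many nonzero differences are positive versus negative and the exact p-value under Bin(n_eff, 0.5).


Step 1: Discard zero differences. Original n = 8; n_eff = number of nonzero differences = 8.
Nonzero differences (with sign): -8, -1, -4, +6, +2, +9, -1, -4
Step 2: Count signs: positive = 3, negative = 5.
Step 3: Under H0: P(positive) = 0.5, so the number of positives S ~ Bin(8, 0.5).
Step 4: Two-sided exact p-value = sum of Bin(8,0.5) probabilities at or below the observed probability = 0.726562.
Step 5: alpha = 0.1. fail to reject H0.

n_eff = 8, pos = 3, neg = 5, p = 0.726562, fail to reject H0.


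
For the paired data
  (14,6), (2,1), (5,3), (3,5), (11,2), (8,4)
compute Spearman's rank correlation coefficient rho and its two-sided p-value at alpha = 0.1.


Step 1: Rank x and y separately (midranks; no ties here).
rank(x): 14->6, 2->1, 5->3, 3->2, 11->5, 8->4
rank(y): 6->6, 1->1, 3->3, 5->5, 2->2, 4->4
Step 2: d_i = R_x(i) - R_y(i); compute d_i^2.
  (6-6)^2=0, (1-1)^2=0, (3-3)^2=0, (2-5)^2=9, (5-2)^2=9, (4-4)^2=0
sum(d^2) = 18.
Step 3: rho = 1 - 6*18 / (6*(6^2 - 1)) = 1 - 108/210 = 0.485714.
Step 4: Under H0, t = rho * sqrt((n-2)/(1-rho^2)) = 1.1113 ~ t(4).
Step 5: Two-sided p-value from the t-distribution with 4 df = 0.328723.
Step 6: alpha = 0.1. fail to reject H0.

rho = 0.4857, p = 0.328723, fail to reject H0 at alpha = 0.1.


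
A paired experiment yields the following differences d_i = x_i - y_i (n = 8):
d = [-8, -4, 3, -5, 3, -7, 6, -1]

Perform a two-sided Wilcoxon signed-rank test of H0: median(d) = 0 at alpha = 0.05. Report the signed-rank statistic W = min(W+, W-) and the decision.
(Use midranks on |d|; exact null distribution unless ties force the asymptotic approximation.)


Step 1: Drop any zero differences (none here) and take |d_i|.
|d| = [8, 4, 3, 5, 3, 7, 6, 1]
Step 2: Midrank |d_i| (ties get averaged ranks).
ranks: |8|->8, |4|->4, |3|->2.5, |5|->5, |3|->2.5, |7|->7, |6|->6, |1|->1
Step 3: Attach original signs; sum ranks with positive sign and with negative sign.
W+ = 2.5 + 2.5 + 6 = 11
W- = 8 + 4 + 5 + 7 + 1 = 25
(Check: W+ + W- = 36 should equal n(n+1)/2 = 36.)
Step 4: Test statistic W = min(W+, W-) = 11.
Step 5: Ties in |d|, so use the tie-corrected normal approximation.
        E[W] = n(n+1)/4 = 8*9/4 = 18.
        Tie groups: |d|=3 (t=2); sum(t^3 - t) = 6.
        Var[W] = n(n+1)(2n+1)/24 - sum(t^3-t)/48 = 1224/24 - 6/48 = 50.875.
        z = (W - E[W]) / sqrt(Var[W]) = (11 - 18) / 7.1327 = -0.9814.
        Two-sided p = 2*Phi(z) = 0.326396.
Step 6: alpha = 0.05. fail to reject H0.

W+ = 11, W- = 25, W = min = 11, p = 0.326396, fail to reject H0.


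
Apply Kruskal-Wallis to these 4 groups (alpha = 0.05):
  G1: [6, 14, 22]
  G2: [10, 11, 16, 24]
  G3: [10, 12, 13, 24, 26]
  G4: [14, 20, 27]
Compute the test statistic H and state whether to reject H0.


Step 1: Combine all N = 15 observations and assign midranks.
sorted (value, group, rank): (6,G1,1), (10,G2,2.5), (10,G3,2.5), (11,G2,4), (12,G3,5), (13,G3,6), (14,G1,7.5), (14,G4,7.5), (16,G2,9), (20,G4,10), (22,G1,11), (24,G2,12.5), (24,G3,12.5), (26,G3,14), (27,G4,15)
Step 2: Sum ranks within each group.
R_1 = 19.5 (n_1 = 3)
R_2 = 28 (n_2 = 4)
R_3 = 40 (n_3 = 5)
R_4 = 32.5 (n_4 = 3)
Step 3: H = 12/(N(N+1)) * sum(R_i^2/n_i) - 3(N+1)
     = 12/(15*16) * (19.5^2/3 + 28^2/4 + 40^2/5 + 32.5^2/3) - 3*16
     = 0.050000 * 994.833 - 48
     = 1.741667.
Step 4: Ties present; correction factor C = 1 - 18/(15^3 - 15) = 0.994643. Corrected H = 1.741667 / 0.994643 = 1.751047.
Step 5: Under H0, H ~ chi^2(3); p-value = 0.625645.
Step 6: alpha = 0.05. fail to reject H0.

H = 1.7510, df = 3, p = 0.625645, fail to reject H0.


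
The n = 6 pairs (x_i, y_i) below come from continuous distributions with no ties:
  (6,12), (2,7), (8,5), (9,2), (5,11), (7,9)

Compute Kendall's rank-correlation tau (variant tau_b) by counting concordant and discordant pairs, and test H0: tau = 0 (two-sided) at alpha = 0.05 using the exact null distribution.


Step 1: Enumerate the 15 unordered pairs (i,j) with i<j and classify each by sign(x_j-x_i) * sign(y_j-y_i).
  (1,2):dx=-4,dy=-5->C; (1,3):dx=+2,dy=-7->D; (1,4):dx=+3,dy=-10->D; (1,5):dx=-1,dy=-1->C
  (1,6):dx=+1,dy=-3->D; (2,3):dx=+6,dy=-2->D; (2,4):dx=+7,dy=-5->D; (2,5):dx=+3,dy=+4->C
  (2,6):dx=+5,dy=+2->C; (3,4):dx=+1,dy=-3->D; (3,5):dx=-3,dy=+6->D; (3,6):dx=-1,dy=+4->D
  (4,5):dx=-4,dy=+9->D; (4,6):dx=-2,dy=+7->D; (5,6):dx=+2,dy=-2->D
Step 2: C = 4, D = 11, total pairs = 15.
Step 3: tau = (C - D)/(n(n-1)/2) = (4 - 11)/15 = -0.466667.
Step 4: Exact two-sided p-value (enumerate n! = 720 permutations of y under H0): p = 0.272222.
Step 5: alpha = 0.05. fail to reject H0.

tau_b = -0.4667 (C=4, D=11), p = 0.272222, fail to reject H0.


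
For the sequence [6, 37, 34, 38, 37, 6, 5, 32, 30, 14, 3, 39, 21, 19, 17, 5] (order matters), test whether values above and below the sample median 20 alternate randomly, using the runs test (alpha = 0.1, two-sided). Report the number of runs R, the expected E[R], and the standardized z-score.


Step 1: Compute median = 20; label A = above, B = below.
Labels in order: BAAAABBAABBAABBB  (n_A = 8, n_B = 8)
Step 2: Count runs R = 7.
Step 3: Under H0 (random ordering), E[R] = 2*n_A*n_B/(n_A+n_B) + 1 = 2*8*8/16 + 1 = 9.0000.
        Var[R] = 2*n_A*n_B*(2*n_A*n_B - n_A - n_B) / ((n_A+n_B)^2 * (n_A+n_B-1)) = 14336/3840 = 3.7333.
        SD[R] = 1.9322.
Step 4: Continuity-corrected z = (R + 0.5 - E[R]) / SD[R] = (7 + 0.5 - 9.0000) / 1.9322 = -0.7763.
Step 5: Two-sided p-value via normal approximation = 2*(1 - Phi(|z|)) = 0.437558.
Step 6: alpha = 0.1. fail to reject H0.

R = 7, z = -0.7763, p = 0.437558, fail to reject H0.


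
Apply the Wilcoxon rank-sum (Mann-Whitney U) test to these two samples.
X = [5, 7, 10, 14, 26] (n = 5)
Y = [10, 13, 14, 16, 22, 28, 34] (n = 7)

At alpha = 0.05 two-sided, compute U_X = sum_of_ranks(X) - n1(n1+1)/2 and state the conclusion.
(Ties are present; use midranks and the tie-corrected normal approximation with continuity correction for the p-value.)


Step 1: Combine and sort all 12 observations; assign midranks.
sorted (value, group): (5,X), (7,X), (10,X), (10,Y), (13,Y), (14,X), (14,Y), (16,Y), (22,Y), (26,X), (28,Y), (34,Y)
ranks: 5->1, 7->2, 10->3.5, 10->3.5, 13->5, 14->6.5, 14->6.5, 16->8, 22->9, 26->10, 28->11, 34->12
Step 2: Rank sum for X: R1 = 1 + 2 + 3.5 + 6.5 + 10 = 23.
Step 3: U_X = R1 - n1(n1+1)/2 = 23 - 5*6/2 = 23 - 15 = 8.
       U_Y = n1*n2 - U_X = 35 - 8 = 27.
Step 4: Ties are present, so use the tie-corrected normal approximation (with continuity correction) for the p-value.
Step 5: p-value = 0.142449; compare to alpha = 0.05. fail to reject H0.

U_X = 8, p = 0.142449, fail to reject H0 at alpha = 0.05.
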